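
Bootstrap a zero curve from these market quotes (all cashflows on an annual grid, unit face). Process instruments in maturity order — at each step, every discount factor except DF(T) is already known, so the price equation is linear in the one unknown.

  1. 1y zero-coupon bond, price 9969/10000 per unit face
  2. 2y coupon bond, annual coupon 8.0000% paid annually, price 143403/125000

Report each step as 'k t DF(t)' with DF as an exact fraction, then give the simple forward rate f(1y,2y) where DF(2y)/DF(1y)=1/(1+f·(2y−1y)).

1 1 9969/10000
2 2 2471/2500
f(1y,2y) = ((9969/10000)/(2471/2500) − 1)/(1) = 85/9884 ≈ 0.8600%

step 1 [1y] zero: DF = P = 9969/10000 ≈ 0.996900
step 2 [2y] bond c/1=2/25: DF=(143403/125000 − 2/25·(0.996900))/(1+2/25) = 2471/2500 ≈ 0.988400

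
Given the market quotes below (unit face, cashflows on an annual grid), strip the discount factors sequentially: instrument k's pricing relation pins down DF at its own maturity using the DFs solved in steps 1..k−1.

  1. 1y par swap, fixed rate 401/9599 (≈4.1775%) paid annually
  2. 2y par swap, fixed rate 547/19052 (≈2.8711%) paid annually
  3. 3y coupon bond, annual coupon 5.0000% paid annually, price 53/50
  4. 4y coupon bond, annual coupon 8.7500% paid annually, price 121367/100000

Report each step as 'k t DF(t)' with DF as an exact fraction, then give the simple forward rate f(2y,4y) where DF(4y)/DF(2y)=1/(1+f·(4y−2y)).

step 1 [1y] swap r/1=401/9599: DF=(1 − 401/9599·(0))/(1+401/9599) = 9599/10000 ≈ 0.959900
step 2 [2y] swap r/1=547/19052: DF=(1 − 547/19052·(0.959900))/(1+547/19052) = 9453/10000 ≈ 0.945300
step 3 [3y] bond c/1=1/20: DF=(53/50 − 1/20·(0.959900+0.945300))/(1+1/20) = 2297/2500 ≈ 0.918800
step 4 [4y] bond c/1=7/80: DF=(121367/100000 − 7/80·(0.959900+0.945300+0.918800))/(1+7/80) = 1111/1250 ≈ 0.888800

1 1 9599/10000
2 2 9453/10000
3 3 2297/2500
4 4 1111/1250
f(2y,4y) = ((9453/10000)/(1111/1250) − 1)/(2) = 565/17776 ≈ 3.1784%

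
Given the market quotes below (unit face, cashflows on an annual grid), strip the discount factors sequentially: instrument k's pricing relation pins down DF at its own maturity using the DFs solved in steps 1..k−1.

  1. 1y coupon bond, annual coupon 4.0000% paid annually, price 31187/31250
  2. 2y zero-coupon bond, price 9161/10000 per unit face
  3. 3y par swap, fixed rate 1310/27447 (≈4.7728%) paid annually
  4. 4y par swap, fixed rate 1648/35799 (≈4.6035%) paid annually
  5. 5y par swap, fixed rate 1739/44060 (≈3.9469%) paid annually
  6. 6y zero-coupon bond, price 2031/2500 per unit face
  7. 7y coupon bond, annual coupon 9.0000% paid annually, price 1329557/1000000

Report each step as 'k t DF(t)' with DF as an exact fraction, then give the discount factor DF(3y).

step 1 [1y] bond c/1=1/25: DF=(31187/31250 − 1/25·(0))/(1+1/25) = 2399/2500 ≈ 0.959600
step 2 [2y] zero: DF = P = 9161/10000 ≈ 0.916100
step 3 [3y] swap r/1=1310/27447: DF=(1 − 1310/27447·(0.959600+0.916100))/(1+1310/27447) = 869/1000 ≈ 0.869000
step 4 [4y] swap r/1=1648/35799: DF=(1 − 1648/35799·(0.959600+0.916100+0.869000))/(1+1648/35799) = 522/625 ≈ 0.835200
step 5 [5y] swap r/1=1739/44060: DF=(1 − 1739/44060·(0.959600+0.916100+0.869000+0.835200))/(1+1739/44060) = 8261/10000 ≈ 0.826100
step 6 [6y] zero: DF = P = 2031/2500 ≈ 0.812400
step 7 [7y] bond c/1=9/100: DF=(1329557/1000000 − 9/100·(0.959600+0.916100+0.869000+0.835200+0.826100+0.812400))/(1+9/100) = 7889/10000 ≈ 0.788900

1 1 2399/2500
2 2 9161/10000
3 3 869/1000
4 4 522/625
5 5 8261/10000
6 6 2031/2500
7 7 7889/10000
DF(3y) = 869/1000 ≈ 0.869000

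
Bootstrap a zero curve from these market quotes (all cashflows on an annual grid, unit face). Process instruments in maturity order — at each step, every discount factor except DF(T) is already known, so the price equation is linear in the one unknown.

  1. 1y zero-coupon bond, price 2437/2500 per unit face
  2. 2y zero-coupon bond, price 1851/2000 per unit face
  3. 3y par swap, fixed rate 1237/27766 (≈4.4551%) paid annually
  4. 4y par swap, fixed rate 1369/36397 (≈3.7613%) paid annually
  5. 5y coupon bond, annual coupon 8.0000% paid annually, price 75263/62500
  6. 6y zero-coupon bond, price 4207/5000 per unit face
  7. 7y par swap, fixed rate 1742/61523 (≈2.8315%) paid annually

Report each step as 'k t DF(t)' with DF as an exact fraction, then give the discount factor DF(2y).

1 1 2437/2500
2 2 1851/2000
3 3 8763/10000
4 4 8631/10000
5 5 4227/5000
6 6 4207/5000
7 7 4129/5000
DF(2y) = 1851/2000 ≈ 0.925500

step 1 [1y] zero: DF = P = 2437/2500 ≈ 0.974800
step 2 [2y] zero: DF = P = 1851/2000 ≈ 0.925500
step 3 [3y] swap r/1=1237/27766: DF=(1 − 1237/27766·(0.974800+0.925500))/(1+1237/27766) = 8763/10000 ≈ 0.876300
step 4 [4y] swap r/1=1369/36397: DF=(1 − 1369/36397·(0.974800+0.925500+0.876300))/(1+1369/36397) = 8631/10000 ≈ 0.863100
step 5 [5y] bond c/1=2/25: DF=(75263/62500 − 2/25·(0.974800+0.925500+0.876300+0.863100))/(1+2/25) = 4227/5000 ≈ 0.845400
step 6 [6y] zero: DF = P = 4207/5000 ≈ 0.841400
step 7 [7y] swap r/1=1742/61523: DF=(1 − 1742/61523·(0.974800+0.925500+0.876300+0.863100+0.845400+0.841400))/(1+1742/61523) = 4129/5000 ≈ 0.825800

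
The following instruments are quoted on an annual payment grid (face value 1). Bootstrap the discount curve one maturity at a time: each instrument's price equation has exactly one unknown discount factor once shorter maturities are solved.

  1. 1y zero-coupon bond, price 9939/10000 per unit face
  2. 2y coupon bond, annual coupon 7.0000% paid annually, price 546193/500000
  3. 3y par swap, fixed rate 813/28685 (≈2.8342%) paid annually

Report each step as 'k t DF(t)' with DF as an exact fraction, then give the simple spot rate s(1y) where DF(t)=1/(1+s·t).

step 1 [1y] zero: DF = P = 9939/10000 ≈ 0.993900
step 2 [2y] bond c/1=7/100: DF=(546193/500000 − 7/100·(0.993900))/(1+7/100) = 9559/10000 ≈ 0.955900
step 3 [3y] swap r/1=813/28685: DF=(1 − 813/28685·(0.993900+0.955900))/(1+813/28685) = 9187/10000 ≈ 0.918700

1 1 9939/10000
2 2 9559/10000
3 3 9187/10000
s(1y) = (1/(9939/10000) − 1)/(1) = 61/9939 ≈ 0.6137%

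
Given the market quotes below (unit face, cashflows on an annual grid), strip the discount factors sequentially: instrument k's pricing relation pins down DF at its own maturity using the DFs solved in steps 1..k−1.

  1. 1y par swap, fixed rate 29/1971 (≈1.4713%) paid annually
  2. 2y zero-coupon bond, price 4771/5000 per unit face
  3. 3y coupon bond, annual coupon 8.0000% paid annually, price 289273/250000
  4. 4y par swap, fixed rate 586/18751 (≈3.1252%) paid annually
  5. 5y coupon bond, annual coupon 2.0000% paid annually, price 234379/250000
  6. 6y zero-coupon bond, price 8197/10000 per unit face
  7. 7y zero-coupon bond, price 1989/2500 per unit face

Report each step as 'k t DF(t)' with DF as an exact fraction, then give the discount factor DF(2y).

1 1 1971/2000
2 2 4771/5000
3 3 9277/10000
4 4 2207/2500
5 5 1057/1250
6 6 8197/10000
7 7 1989/2500
DF(2y) = 4771/5000 ≈ 0.954200

step 1 [1y] swap r/1=29/1971: DF=(1 − 29/1971·(0))/(1+29/1971) = 1971/2000 ≈ 0.985500
step 2 [2y] zero: DF = P = 4771/5000 ≈ 0.954200
step 3 [3y] bond c/1=2/25: DF=(289273/250000 − 2/25·(0.985500+0.954200))/(1+2/25) = 9277/10000 ≈ 0.927700
step 4 [4y] swap r/1=586/18751: DF=(1 − 586/18751·(0.985500+0.954200+0.927700))/(1+586/18751) = 2207/2500 ≈ 0.882800
step 5 [5y] bond c/1=1/50: DF=(234379/250000 − 1/50·(0.985500+0.954200+0.927700+0.882800))/(1+1/50) = 1057/1250 ≈ 0.845600
step 6 [6y] zero: DF = P = 8197/10000 ≈ 0.819700
step 7 [7y] zero: DF = P = 1989/2500 ≈ 0.795600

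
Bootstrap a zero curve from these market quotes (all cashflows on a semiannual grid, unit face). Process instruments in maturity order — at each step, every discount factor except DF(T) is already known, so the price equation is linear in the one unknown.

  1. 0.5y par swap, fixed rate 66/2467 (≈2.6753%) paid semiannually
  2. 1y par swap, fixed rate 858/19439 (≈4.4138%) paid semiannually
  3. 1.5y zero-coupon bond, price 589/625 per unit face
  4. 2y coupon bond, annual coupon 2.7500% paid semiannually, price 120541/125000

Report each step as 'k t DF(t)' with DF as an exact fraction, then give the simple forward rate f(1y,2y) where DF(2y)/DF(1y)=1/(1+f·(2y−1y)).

step 1 [0.5y] swap r/2=33/2467: DF=(1 − 33/2467·(0))/(1+33/2467) = 2467/2500 ≈ 0.986800
step 2 [1y] swap r/2=429/19439: DF=(1 − 429/19439·(0.986800))/(1+429/19439) = 9571/10000 ≈ 0.957100
step 3 [1.5y] zero: DF = P = 589/625 ≈ 0.942400
step 4 [2y] bond c/2=11/800: DF=(120541/125000 − 11/800·(0.986800+0.957100+0.942400))/(1+11/800) = 9121/10000 ≈ 0.912100

1 1/2 2467/2500
2 1 9571/10000
3 3/2 589/625
4 2 9121/10000
f(1y,2y) = ((9571/10000)/(9121/10000) − 1)/(1) = 450/9121 ≈ 4.9337%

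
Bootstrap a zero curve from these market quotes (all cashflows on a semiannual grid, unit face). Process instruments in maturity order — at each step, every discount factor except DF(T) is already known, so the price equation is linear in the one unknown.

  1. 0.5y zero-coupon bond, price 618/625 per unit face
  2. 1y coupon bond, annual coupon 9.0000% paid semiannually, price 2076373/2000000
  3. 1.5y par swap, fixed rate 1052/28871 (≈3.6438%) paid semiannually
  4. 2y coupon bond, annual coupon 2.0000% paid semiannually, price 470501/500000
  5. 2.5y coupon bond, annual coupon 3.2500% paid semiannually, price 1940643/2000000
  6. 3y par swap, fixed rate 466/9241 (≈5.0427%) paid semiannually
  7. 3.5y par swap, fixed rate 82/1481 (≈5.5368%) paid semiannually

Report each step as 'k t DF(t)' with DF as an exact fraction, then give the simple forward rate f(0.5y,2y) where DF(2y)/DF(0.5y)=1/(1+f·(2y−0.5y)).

step 1 [0.5y] zero: DF = P = 618/625 ≈ 0.988800
step 2 [1y] bond c/2=9/200: DF=(2076373/2000000 − 9/200·(0.988800))/(1+9/200) = 9509/10000 ≈ 0.950900
step 3 [1.5y] swap r/2=526/28871: DF=(1 − 526/28871·(0.988800+0.950900))/(1+526/28871) = 4737/5000 ≈ 0.947400
step 4 [2y] bond c/2=1/100: DF=(470501/500000 − 1/100·(0.988800+0.950900+0.947400))/(1+1/100) = 9031/10000 ≈ 0.903100
step 5 [2.5y] bond c/2=13/800: DF=(1940643/2000000 − 13/800·(0.988800+0.950900+0.947400+0.903100))/(1+13/800) = 4471/5000 ≈ 0.894200
step 6 [3y] swap r/2=233/9241: DF=(1 − 233/9241·(0.988800+0.950900+0.947400+0.903100+0.894200))/(1+233/9241) = 4301/5000 ≈ 0.860200
step 7 [3.5y] swap r/2=41/1481: DF=(1 − 41/1481·(0.988800+0.950900+0.947400+0.903100+0.894200+0.860200))/(1+41/1481) = 8237/10000 ≈ 0.823700

1 1/2 618/625
2 1 9509/10000
3 3/2 4737/5000
4 2 9031/10000
5 5/2 4471/5000
6 3 4301/5000
7 7/2 8237/10000
f(0.5y,2y) = ((618/625)/(9031/10000) − 1)/(3/2) = 1714/27093 ≈ 6.3264%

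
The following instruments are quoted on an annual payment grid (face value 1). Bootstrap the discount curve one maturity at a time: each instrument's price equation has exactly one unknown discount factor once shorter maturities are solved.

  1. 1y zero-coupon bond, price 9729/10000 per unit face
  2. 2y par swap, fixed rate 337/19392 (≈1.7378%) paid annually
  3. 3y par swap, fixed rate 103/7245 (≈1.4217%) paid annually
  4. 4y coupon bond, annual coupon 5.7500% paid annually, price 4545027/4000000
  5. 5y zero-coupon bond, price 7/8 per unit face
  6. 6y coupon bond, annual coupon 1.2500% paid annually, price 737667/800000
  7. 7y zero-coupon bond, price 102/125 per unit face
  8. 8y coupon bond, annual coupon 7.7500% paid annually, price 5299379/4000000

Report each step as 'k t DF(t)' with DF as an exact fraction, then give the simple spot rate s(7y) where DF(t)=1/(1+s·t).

step 1 [1y] zero: DF = P = 9729/10000 ≈ 0.972900
step 2 [2y] swap r/1=337/19392: DF=(1 − 337/19392·(0.972900))/(1+337/19392) = 9663/10000 ≈ 0.966300
step 3 [3y] swap r/1=103/7245: DF=(1 − 103/7245·(0.972900+0.966300))/(1+103/7245) = 2397/2500 ≈ 0.958800
step 4 [4y] bond c/1=23/400: DF=(4545027/4000000 − 23/400·(0.972900+0.966300+0.958800))/(1+23/400) = 9169/10000 ≈ 0.916900
step 5 [5y] zero: DF = P = 7/8 ≈ 0.875000
step 6 [6y] bond c/1=1/80: DF=(737667/800000 − 1/80·(0.972900+0.966300+0.958800+0.916900+0.875000))/(1+1/80) = 533/625 ≈ 0.852800
step 7 [7y] zero: DF = P = 102/125 ≈ 0.816000
step 8 [8y] bond c/1=31/400: DF=(5299379/4000000 − 31/400·(0.972900+0.966300+0.958800+0.916900+0.875000+0.852800+0.816000))/(1+31/400) = 3861/5000 ≈ 0.772200

1 1 9729/10000
2 2 9663/10000
3 3 2397/2500
4 4 9169/10000
5 5 7/8
6 6 533/625
7 7 102/125
8 8 3861/5000
s(7y) = (1/(102/125) − 1)/(7) = 23/714 ≈ 3.2213%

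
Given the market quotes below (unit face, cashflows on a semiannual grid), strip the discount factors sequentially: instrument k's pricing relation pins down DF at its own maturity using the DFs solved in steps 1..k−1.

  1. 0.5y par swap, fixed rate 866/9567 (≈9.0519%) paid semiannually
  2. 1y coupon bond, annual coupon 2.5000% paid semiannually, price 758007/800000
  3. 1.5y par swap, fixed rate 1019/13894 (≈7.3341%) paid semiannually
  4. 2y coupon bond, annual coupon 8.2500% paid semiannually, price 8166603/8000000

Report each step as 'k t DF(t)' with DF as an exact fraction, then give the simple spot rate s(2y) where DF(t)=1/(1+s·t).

step 1 [0.5y] swap r/2=433/9567: DF=(1 − 433/9567·(0))/(1+433/9567) = 9567/10000 ≈ 0.956700
step 2 [1y] bond c/2=1/80: DF=(758007/800000 − 1/80·(0.956700))/(1+1/80) = 231/250 ≈ 0.924000
step 3 [1.5y] swap r/2=1019/27788: DF=(1 − 1019/27788·(0.956700+0.924000))/(1+1019/27788) = 8981/10000 ≈ 0.898100
step 4 [2y] bond c/2=33/800: DF=(8166603/8000000 − 33/800·(0.956700+0.924000+0.898100))/(1+33/800) = 8703/10000 ≈ 0.870300

1 1/2 9567/10000
2 1 231/250
3 3/2 8981/10000
4 2 8703/10000
s(2y) = (1/(8703/10000) − 1)/(2) = 1297/17406 ≈ 7.4515%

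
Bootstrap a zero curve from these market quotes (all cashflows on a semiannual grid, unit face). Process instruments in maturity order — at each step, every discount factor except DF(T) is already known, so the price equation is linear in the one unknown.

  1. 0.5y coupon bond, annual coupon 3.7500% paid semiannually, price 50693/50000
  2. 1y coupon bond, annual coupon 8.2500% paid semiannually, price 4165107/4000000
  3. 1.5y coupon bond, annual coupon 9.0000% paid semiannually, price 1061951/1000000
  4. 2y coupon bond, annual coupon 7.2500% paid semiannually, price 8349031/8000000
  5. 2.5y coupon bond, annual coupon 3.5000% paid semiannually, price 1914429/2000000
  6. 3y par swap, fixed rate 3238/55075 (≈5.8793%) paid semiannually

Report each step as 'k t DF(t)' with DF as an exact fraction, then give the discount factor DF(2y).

1 1/2 622/625
2 1 4803/5000
3 3/2 233/250
4 2 9061/10000
5 5/2 1751/2000
6 3 8381/10000
DF(2y) = 9061/10000 ≈ 0.906100

step 1 [0.5y] bond c/2=3/160: DF=(50693/50000 − 3/160·(0))/(1+3/160) = 622/625 ≈ 0.995200
step 2 [1y] bond c/2=33/800: DF=(4165107/4000000 − 33/800·(0.995200))/(1+33/800) = 4803/5000 ≈ 0.960600
step 3 [1.5y] bond c/2=9/200: DF=(1061951/1000000 − 9/200·(0.995200+0.960600))/(1+9/200) = 233/250 ≈ 0.932000
step 4 [2y] bond c/2=29/800: DF=(8349031/8000000 − 29/800·(0.995200+0.960600+0.932000))/(1+29/800) = 9061/10000 ≈ 0.906100
step 5 [2.5y] bond c/2=7/400: DF=(1914429/2000000 − 7/400·(0.995200+0.960600+0.932000+0.906100))/(1+7/400) = 1751/2000 ≈ 0.875500
step 6 [3y] swap r/2=1619/55075: DF=(1 − 1619/55075·(0.995200+0.960600+0.932000+0.906100+0.875500))/(1+1619/55075) = 8381/10000 ≈ 0.838100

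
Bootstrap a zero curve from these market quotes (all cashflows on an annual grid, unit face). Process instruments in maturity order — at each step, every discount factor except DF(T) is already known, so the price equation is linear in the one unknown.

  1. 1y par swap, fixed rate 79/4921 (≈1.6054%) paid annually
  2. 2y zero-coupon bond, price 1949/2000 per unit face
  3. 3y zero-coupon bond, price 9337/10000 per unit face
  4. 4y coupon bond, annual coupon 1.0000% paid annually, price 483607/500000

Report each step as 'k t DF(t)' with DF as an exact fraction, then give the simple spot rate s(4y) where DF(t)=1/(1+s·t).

step 1 [1y] swap r/1=79/4921: DF=(1 − 79/4921·(0))/(1+79/4921) = 4921/5000 ≈ 0.984200
step 2 [2y] zero: DF = P = 1949/2000 ≈ 0.974500
step 3 [3y] zero: DF = P = 9337/10000 ≈ 0.933700
step 4 [4y] bond c/1=1/100: DF=(483607/500000 − 1/100·(0.984200+0.974500+0.933700))/(1+1/100) = 929/1000 ≈ 0.929000

1 1 4921/5000
2 2 1949/2000
3 3 9337/10000
4 4 929/1000
s(4y) = (1/(929/1000) − 1)/(4) = 71/3716 ≈ 1.9107%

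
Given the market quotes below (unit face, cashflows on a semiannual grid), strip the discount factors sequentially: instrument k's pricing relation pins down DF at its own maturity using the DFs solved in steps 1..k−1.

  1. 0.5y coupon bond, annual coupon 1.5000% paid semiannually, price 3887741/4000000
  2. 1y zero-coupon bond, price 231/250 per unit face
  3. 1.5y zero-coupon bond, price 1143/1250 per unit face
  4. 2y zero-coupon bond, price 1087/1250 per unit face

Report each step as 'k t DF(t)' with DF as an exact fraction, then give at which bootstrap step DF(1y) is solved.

1 1/2 9647/10000
2 1 231/250
3 3/2 1143/1250
4 2 1087/1250
DF(1y) is solved at step 2

step 1 [0.5y] bond c/2=3/400: DF=(3887741/4000000 − 3/400·(0))/(1+3/400) = 9647/10000 ≈ 0.964700
step 2 [1y] zero: DF = P = 231/250 ≈ 0.924000
step 3 [1.5y] zero: DF = P = 1143/1250 ≈ 0.914400
step 4 [2y] zero: DF = P = 1087/1250 ≈ 0.869600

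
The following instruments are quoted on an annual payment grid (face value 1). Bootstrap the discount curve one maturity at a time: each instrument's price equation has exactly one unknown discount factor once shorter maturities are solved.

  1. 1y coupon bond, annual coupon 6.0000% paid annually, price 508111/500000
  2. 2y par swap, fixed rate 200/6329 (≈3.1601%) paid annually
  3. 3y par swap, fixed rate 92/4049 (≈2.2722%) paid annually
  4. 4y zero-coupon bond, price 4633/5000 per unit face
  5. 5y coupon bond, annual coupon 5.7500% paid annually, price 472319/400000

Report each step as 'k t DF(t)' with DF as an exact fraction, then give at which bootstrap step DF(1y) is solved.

1 1 9587/10000
2 2 47/50
3 3 2339/2500
4 4 4633/5000
5 5 9121/10000
DF(1y) is solved at step 1

step 1 [1y] bond c/1=3/50: DF=(508111/500000 − 3/50·(0))/(1+3/50) = 9587/10000 ≈ 0.958700
step 2 [2y] swap r/1=200/6329: DF=(1 − 200/6329·(0.958700))/(1+200/6329) = 47/50 ≈ 0.940000
step 3 [3y] swap r/1=92/4049: DF=(1 − 92/4049·(0.958700+0.940000))/(1+92/4049) = 2339/2500 ≈ 0.935600
step 4 [4y] zero: DF = P = 4633/5000 ≈ 0.926600
step 5 [5y] bond c/1=23/400: DF=(472319/400000 − 23/400·(0.958700+0.940000+0.935600+0.926600))/(1+23/400) = 9121/10000 ≈ 0.912100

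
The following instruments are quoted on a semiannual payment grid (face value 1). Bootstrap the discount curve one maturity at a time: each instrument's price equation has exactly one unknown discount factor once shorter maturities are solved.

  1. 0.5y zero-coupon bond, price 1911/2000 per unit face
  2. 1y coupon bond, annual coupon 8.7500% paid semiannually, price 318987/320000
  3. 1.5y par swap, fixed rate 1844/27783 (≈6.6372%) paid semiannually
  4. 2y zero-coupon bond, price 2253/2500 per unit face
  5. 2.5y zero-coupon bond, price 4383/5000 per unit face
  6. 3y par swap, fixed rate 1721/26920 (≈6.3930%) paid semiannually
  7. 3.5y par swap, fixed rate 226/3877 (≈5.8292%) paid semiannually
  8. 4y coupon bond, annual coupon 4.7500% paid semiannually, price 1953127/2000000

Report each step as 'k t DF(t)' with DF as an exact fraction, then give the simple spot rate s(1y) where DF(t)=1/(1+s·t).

step 1 [0.5y] zero: DF = P = 1911/2000 ≈ 0.955500
step 2 [1y] bond c/2=7/160: DF=(318987/320000 − 7/160·(0.955500))/(1+7/160) = 183/200 ≈ 0.915000
step 3 [1.5y] swap r/2=922/27783: DF=(1 − 922/27783·(0.955500+0.915000))/(1+922/27783) = 4539/5000 ≈ 0.907800
step 4 [2y] zero: DF = P = 2253/2500 ≈ 0.901200
step 5 [2.5y] zero: DF = P = 4383/5000 ≈ 0.876600
step 6 [3y] swap r/2=1721/53840: DF=(1 − 1721/53840·(0.955500+0.915000+0.907800+0.901200+0.876600))/(1+1721/53840) = 8279/10000 ≈ 0.827900
step 7 [3.5y] swap r/2=113/3877: DF=(1 − 113/3877·(0.955500+0.915000+0.907800+0.901200+0.876600+0.827900))/(1+113/3877) = 512/625 ≈ 0.819200
step 8 [4y] bond c/2=19/800: DF=(1953127/2000000 − 19/800·(0.955500+0.915000+0.907800+0.901200+0.876600+0.827900+0.819200))/(1+19/800) = 81/100 ≈ 0.810000

1 1/2 1911/2000
2 1 183/200
3 3/2 4539/5000
4 2 2253/2500
5 5/2 4383/5000
6 3 8279/10000
7 7/2 512/625
8 4 81/100
s(1y) = (1/(183/200) − 1)/(1) = 17/183 ≈ 9.2896%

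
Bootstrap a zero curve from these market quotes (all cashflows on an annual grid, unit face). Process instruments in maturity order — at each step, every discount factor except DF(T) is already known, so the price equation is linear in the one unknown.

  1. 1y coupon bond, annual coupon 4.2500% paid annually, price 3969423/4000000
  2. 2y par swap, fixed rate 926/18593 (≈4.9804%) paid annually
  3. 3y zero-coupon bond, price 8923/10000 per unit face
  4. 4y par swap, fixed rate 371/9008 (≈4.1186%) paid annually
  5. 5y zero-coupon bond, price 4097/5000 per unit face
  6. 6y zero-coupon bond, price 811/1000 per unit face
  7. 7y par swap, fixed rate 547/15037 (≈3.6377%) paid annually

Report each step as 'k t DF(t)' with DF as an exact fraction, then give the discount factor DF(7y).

step 1 [1y] bond c/1=17/400: DF=(3969423/4000000 − 17/400·(0))/(1+17/400) = 9519/10000 ≈ 0.951900
step 2 [2y] swap r/1=926/18593: DF=(1 − 926/18593·(0.951900))/(1+926/18593) = 4537/5000 ≈ 0.907400
step 3 [3y] zero: DF = P = 8923/10000 ≈ 0.892300
step 4 [4y] swap r/1=371/9008: DF=(1 − 371/9008·(0.951900+0.907400+0.892300))/(1+371/9008) = 2129/2500 ≈ 0.851600
step 5 [5y] zero: DF = P = 4097/5000 ≈ 0.819400
step 6 [6y] zero: DF = P = 811/1000 ≈ 0.811000
step 7 [7y] swap r/1=547/15037: DF=(1 − 547/15037·(0.951900+0.907400+0.892300+0.851600+0.819400+0.811000))/(1+547/15037) = 1953/2500 ≈ 0.781200

1 1 9519/10000
2 2 4537/5000
3 3 8923/10000
4 4 2129/2500
5 5 4097/5000
6 6 811/1000
7 7 1953/2500
DF(7y) = 1953/2500 ≈ 0.781200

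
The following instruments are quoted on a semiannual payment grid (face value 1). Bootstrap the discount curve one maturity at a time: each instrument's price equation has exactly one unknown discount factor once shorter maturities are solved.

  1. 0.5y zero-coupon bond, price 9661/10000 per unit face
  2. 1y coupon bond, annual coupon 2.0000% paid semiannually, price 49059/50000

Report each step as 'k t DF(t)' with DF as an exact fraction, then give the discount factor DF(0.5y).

1 1/2 9661/10000
2 1 9619/10000
DF(0.5y) = 9661/10000 ≈ 0.966100

step 1 [0.5y] zero: DF = P = 9661/10000 ≈ 0.966100
step 2 [1y] bond c/2=1/100: DF=(49059/50000 − 1/100·(0.966100))/(1+1/100) = 9619/10000 ≈ 0.961900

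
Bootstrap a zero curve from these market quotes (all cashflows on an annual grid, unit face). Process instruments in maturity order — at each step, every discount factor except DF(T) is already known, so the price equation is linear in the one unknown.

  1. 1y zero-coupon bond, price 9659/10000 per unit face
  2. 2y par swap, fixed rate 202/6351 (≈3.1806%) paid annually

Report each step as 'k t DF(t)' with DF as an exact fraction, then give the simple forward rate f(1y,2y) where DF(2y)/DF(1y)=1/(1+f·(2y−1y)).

1 1 9659/10000
2 2 4697/5000
f(1y,2y) = ((9659/10000)/(4697/5000) − 1)/(1) = 265/9394 ≈ 2.8209%

step 1 [1y] zero: DF = P = 9659/10000 ≈ 0.965900
step 2 [2y] swap r/1=202/6351: DF=(1 − 202/6351·(0.965900))/(1+202/6351) = 4697/5000 ≈ 0.939400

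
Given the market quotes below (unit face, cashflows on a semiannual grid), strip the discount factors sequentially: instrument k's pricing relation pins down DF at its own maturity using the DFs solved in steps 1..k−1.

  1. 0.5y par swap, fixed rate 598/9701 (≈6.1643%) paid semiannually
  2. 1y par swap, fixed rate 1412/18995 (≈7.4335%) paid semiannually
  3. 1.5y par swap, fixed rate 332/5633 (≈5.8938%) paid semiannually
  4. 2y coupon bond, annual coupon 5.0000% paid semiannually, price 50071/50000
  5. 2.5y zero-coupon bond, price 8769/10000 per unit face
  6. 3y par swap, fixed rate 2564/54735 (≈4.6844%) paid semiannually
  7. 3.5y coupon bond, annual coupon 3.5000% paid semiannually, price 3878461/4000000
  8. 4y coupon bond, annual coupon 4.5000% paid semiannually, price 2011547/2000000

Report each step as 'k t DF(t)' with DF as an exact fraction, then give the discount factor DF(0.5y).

1 1/2 9701/10000
2 1 4647/5000
3 3/2 917/1000
4 2 9083/10000
5 5/2 8769/10000
6 3 4359/5000
7 7/2 2147/2500
8 4 8443/10000
DF(0.5y) = 9701/10000 ≈ 0.970100

step 1 [0.5y] swap r/2=299/9701: DF=(1 − 299/9701·(0))/(1+299/9701) = 9701/10000 ≈ 0.970100
step 2 [1y] swap r/2=706/18995: DF=(1 − 706/18995·(0.970100))/(1+706/18995) = 4647/5000 ≈ 0.929400
step 3 [1.5y] swap r/2=166/5633: DF=(1 − 166/5633·(0.970100+0.929400))/(1+166/5633) = 917/1000 ≈ 0.917000
step 4 [2y] bond c/2=1/40: DF=(50071/50000 − 1/40·(0.970100+0.929400+0.917000))/(1+1/40) = 9083/10000 ≈ 0.908300
step 5 [2.5y] zero: DF = P = 8769/10000 ≈ 0.876900
step 6 [3y] swap r/2=1282/54735: DF=(1 − 1282/54735·(0.970100+0.929400+0.917000+0.908300+0.876900))/(1+1282/54735) = 4359/5000 ≈ 0.871800
step 7 [3.5y] bond c/2=7/400: DF=(3878461/4000000 − 7/400·(0.970100+0.929400+0.917000+0.908300+0.876900+0.871800))/(1+7/400) = 2147/2500 ≈ 0.858800
step 8 [4y] bond c/2=9/400: DF=(2011547/2000000 − 9/400·(0.970100+0.929400+0.917000+0.908300+0.876900+0.871800+0.858800))/(1+9/400) = 8443/10000 ≈ 0.844300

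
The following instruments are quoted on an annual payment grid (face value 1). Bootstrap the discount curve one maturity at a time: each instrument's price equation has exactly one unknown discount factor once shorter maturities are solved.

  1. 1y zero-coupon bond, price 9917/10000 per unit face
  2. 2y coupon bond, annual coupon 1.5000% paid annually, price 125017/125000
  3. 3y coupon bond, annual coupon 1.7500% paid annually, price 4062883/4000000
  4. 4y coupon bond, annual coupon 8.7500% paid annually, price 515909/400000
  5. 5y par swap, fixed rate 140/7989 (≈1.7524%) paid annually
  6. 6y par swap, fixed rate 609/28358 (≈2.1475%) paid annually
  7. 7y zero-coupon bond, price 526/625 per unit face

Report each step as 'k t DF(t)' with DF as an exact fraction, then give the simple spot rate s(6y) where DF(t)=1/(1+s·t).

step 1 [1y] zero: DF = P = 9917/10000 ≈ 0.991700
step 2 [2y] bond c/1=3/200: DF=(125017/125000 − 3/200·(0.991700))/(1+3/200) = 9707/10000 ≈ 0.970700
step 3 [3y] bond c/1=7/400: DF=(4062883/4000000 − 7/400·(0.991700+0.970700))/(1+7/400) = 1929/2000 ≈ 0.964500
step 4 [4y] bond c/1=7/80: DF=(515909/400000 − 7/80·(0.991700+0.970700+0.964500))/(1+7/80) = 1901/2000 ≈ 0.950500
step 5 [5y] swap r/1=140/7989: DF=(1 − 140/7989·(0.991700+0.970700+0.964500+0.950500))/(1+140/7989) = 229/250 ≈ 0.916000
step 6 [6y] swap r/1=609/28358: DF=(1 − 609/28358·(0.991700+0.970700+0.964500+0.950500+0.916000))/(1+609/28358) = 4391/5000 ≈ 0.878200
step 7 [7y] zero: DF = P = 526/625 ≈ 0.841600

1 1 9917/10000
2 2 9707/10000
3 3 1929/2000
4 4 1901/2000
5 5 229/250
6 6 4391/5000
7 7 526/625
s(6y) = (1/(4391/5000) − 1)/(6) = 203/8782 ≈ 2.3115%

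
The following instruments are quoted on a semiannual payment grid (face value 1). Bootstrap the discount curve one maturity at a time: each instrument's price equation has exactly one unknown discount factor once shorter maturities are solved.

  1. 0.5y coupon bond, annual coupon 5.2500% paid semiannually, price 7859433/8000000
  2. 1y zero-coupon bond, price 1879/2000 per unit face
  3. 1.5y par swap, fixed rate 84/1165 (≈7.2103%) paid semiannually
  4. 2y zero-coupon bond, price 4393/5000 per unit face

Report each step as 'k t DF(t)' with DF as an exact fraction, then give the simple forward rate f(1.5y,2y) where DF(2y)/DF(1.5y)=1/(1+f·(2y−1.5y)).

1 1/2 9573/10000
2 1 1879/2000
3 3/2 562/625
4 2 4393/5000
f(1.5y,2y) = ((562/625)/(4393/5000) − 1)/(1/2) = 206/4393 ≈ 4.6893%

step 1 [0.5y] bond c/2=21/800: DF=(7859433/8000000 − 21/800·(0))/(1+21/800) = 9573/10000 ≈ 0.957300
step 2 [1y] zero: DF = P = 1879/2000 ≈ 0.939500
step 3 [1.5y] swap r/2=42/1165: DF=(1 − 42/1165·(0.957300+0.939500))/(1+42/1165) = 562/625 ≈ 0.899200
step 4 [2y] zero: DF = P = 4393/5000 ≈ 0.878600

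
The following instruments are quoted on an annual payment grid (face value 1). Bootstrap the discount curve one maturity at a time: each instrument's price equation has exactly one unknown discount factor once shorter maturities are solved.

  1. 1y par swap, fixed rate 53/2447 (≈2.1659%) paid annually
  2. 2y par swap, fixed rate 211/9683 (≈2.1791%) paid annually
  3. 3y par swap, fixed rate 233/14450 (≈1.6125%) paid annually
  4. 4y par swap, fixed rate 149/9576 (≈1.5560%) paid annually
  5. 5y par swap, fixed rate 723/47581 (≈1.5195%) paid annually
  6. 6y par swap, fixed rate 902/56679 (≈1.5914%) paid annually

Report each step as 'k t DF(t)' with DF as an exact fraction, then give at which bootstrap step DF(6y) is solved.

1 1 2447/2500
2 2 4789/5000
3 3 4767/5000
4 4 2351/2500
5 5 9277/10000
6 6 4549/5000
DF(6y) is solved at step 6

step 1 [1y] swap r/1=53/2447: DF=(1 − 53/2447·(0))/(1+53/2447) = 2447/2500 ≈ 0.978800
step 2 [2y] swap r/1=211/9683: DF=(1 − 211/9683·(0.978800))/(1+211/9683) = 4789/5000 ≈ 0.957800
step 3 [3y] swap r/1=233/14450: DF=(1 − 233/14450·(0.978800+0.957800))/(1+233/14450) = 4767/5000 ≈ 0.953400
step 4 [4y] swap r/1=149/9576: DF=(1 − 149/9576·(0.978800+0.957800+0.953400))/(1+149/9576) = 2351/2500 ≈ 0.940400
step 5 [5y] swap r/1=723/47581: DF=(1 − 723/47581·(0.978800+0.957800+0.953400+0.940400))/(1+723/47581) = 9277/10000 ≈ 0.927700
step 6 [6y] swap r/1=902/56679: DF=(1 − 902/56679·(0.978800+0.957800+0.953400+0.940400+0.927700))/(1+902/56679) = 4549/5000 ≈ 0.909800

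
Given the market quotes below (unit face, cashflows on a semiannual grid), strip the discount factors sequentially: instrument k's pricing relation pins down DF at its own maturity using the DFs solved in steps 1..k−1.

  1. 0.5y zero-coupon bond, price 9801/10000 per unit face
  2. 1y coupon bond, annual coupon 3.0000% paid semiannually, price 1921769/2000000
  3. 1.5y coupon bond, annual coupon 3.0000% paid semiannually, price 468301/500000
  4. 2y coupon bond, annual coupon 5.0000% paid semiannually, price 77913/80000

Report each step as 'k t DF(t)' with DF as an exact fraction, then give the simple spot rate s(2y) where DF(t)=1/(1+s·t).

step 1 [0.5y] zero: DF = P = 9801/10000 ≈ 0.980100
step 2 [1y] bond c/2=3/200: DF=(1921769/2000000 − 3/200·(0.980100))/(1+3/200) = 4661/5000 ≈ 0.932200
step 3 [1.5y] bond c/2=3/200: DF=(468301/500000 − 3/200·(0.980100+0.932200))/(1+3/200) = 1789/2000 ≈ 0.894500
step 4 [2y] bond c/2=1/40: DF=(77913/80000 − 1/40·(0.980100+0.932200+0.894500))/(1+1/40) = 8817/10000 ≈ 0.881700

1 1/2 9801/10000
2 1 4661/5000
3 3/2 1789/2000
4 2 8817/10000
s(2y) = (1/(8817/10000) − 1)/(2) = 1183/17634 ≈ 6.7086%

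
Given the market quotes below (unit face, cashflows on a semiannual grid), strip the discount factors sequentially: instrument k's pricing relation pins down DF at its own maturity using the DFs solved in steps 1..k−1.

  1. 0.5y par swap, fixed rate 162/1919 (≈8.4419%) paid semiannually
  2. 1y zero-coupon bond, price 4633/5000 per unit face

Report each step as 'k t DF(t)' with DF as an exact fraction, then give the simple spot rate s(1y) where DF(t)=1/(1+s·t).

1 1/2 1919/2000
2 1 4633/5000
s(1y) = (1/(4633/5000) − 1)/(1) = 367/4633 ≈ 7.9214%

step 1 [0.5y] swap r/2=81/1919: DF=(1 − 81/1919·(0))/(1+81/1919) = 1919/2000 ≈ 0.959500
step 2 [1y] zero: DF = P = 4633/5000 ≈ 0.926600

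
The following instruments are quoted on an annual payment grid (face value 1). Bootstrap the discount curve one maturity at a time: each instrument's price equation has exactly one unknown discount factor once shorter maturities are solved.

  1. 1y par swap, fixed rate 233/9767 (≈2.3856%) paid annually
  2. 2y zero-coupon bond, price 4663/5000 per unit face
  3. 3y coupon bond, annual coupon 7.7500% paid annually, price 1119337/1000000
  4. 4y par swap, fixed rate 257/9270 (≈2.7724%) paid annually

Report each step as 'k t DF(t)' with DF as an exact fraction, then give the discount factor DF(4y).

step 1 [1y] swap r/1=233/9767: DF=(1 − 233/9767·(0))/(1+233/9767) = 9767/10000 ≈ 0.976700
step 2 [2y] zero: DF = P = 4663/5000 ≈ 0.932600
step 3 [3y] bond c/1=31/400: DF=(1119337/1000000 − 31/400·(0.976700+0.932600))/(1+31/400) = 1803/2000 ≈ 0.901500
step 4 [4y] swap r/1=257/9270: DF=(1 − 257/9270·(0.976700+0.932600+0.901500))/(1+257/9270) = 2243/2500 ≈ 0.897200

1 1 9767/10000
2 2 4663/5000
3 3 1803/2000
4 4 2243/2500
DF(4y) = 2243/2500 ≈ 0.897200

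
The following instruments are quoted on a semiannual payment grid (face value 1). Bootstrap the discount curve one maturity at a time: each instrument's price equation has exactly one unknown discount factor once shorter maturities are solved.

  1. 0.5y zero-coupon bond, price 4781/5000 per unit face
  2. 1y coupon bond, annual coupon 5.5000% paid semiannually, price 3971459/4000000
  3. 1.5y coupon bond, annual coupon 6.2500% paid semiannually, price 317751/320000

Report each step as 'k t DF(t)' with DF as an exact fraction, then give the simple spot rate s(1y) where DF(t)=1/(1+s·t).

1 1/2 4781/5000
2 1 9407/10000
3 3/2 4527/5000
s(1y) = (1/(9407/10000) − 1)/(1) = 593/9407 ≈ 6.3038%

step 1 [0.5y] zero: DF = P = 4781/5000 ≈ 0.956200
step 2 [1y] bond c/2=11/400: DF=(3971459/4000000 − 11/400·(0.956200))/(1+11/400) = 9407/10000 ≈ 0.940700
step 3 [1.5y] bond c/2=1/32: DF=(317751/320000 − 1/32·(0.956200+0.940700))/(1+1/32) = 4527/5000 ≈ 0.905400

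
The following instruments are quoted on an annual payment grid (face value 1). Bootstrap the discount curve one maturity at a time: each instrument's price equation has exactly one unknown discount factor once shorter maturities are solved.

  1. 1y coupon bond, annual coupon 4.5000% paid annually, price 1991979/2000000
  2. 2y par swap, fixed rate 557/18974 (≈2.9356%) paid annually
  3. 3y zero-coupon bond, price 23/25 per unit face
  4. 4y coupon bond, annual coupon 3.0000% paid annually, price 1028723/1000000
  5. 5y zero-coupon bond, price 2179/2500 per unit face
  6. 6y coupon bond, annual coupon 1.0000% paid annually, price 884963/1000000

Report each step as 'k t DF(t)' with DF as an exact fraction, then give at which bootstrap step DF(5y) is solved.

1 1 9531/10000
2 2 9443/10000
3 3 23/25
4 4 9167/10000
5 5 2179/2500
6 6 4153/5000
DF(5y) is solved at step 5

step 1 [1y] bond c/1=9/200: DF=(1991979/2000000 − 9/200·(0))/(1+9/200) = 9531/10000 ≈ 0.953100
step 2 [2y] swap r/1=557/18974: DF=(1 − 557/18974·(0.953100))/(1+557/18974) = 9443/10000 ≈ 0.944300
step 3 [3y] zero: DF = P = 23/25 ≈ 0.920000
step 4 [4y] bond c/1=3/100: DF=(1028723/1000000 − 3/100·(0.953100+0.944300+0.920000))/(1+3/100) = 9167/10000 ≈ 0.916700
step 5 [5y] zero: DF = P = 2179/2500 ≈ 0.871600
step 6 [6y] bond c/1=1/100: DF=(884963/1000000 − 1/100·(0.953100+0.944300+0.920000+0.916700+0.871600))/(1+1/100) = 4153/5000 ≈ 0.830600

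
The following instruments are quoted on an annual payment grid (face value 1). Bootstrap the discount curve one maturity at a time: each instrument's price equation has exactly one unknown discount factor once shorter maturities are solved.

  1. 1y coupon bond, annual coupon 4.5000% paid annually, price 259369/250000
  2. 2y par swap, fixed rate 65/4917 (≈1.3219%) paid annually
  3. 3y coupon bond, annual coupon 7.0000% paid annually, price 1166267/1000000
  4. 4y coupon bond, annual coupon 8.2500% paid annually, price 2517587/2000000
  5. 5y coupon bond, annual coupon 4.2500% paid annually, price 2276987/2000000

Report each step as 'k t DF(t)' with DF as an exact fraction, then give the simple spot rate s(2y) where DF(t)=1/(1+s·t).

step 1 [1y] bond c/1=9/200: DF=(259369/250000 − 9/200·(0))/(1+9/200) = 1241/1250 ≈ 0.992800
step 2 [2y] swap r/1=65/4917: DF=(1 − 65/4917·(0.992800))/(1+65/4917) = 487/500 ≈ 0.974000
step 3 [3y] bond c/1=7/100: DF=(1166267/1000000 − 7/100·(0.992800+0.974000))/(1+7/100) = 9613/10000 ≈ 0.961300
step 4 [4y] bond c/1=33/400: DF=(2517587/2000000 − 33/400·(0.992800+0.974000+0.961300))/(1+33/400) = 9397/10000 ≈ 0.939700
step 5 [5y] bond c/1=17/400: DF=(2276987/2000000 − 17/400·(0.992800+0.974000+0.961300+0.939700))/(1+17/400) = 584/625 ≈ 0.934400

1 1 1241/1250
2 2 487/500
3 3 9613/10000
4 4 9397/10000
5 5 584/625
s(2y) = (1/(487/500) − 1)/(2) = 13/974 ≈ 1.3347%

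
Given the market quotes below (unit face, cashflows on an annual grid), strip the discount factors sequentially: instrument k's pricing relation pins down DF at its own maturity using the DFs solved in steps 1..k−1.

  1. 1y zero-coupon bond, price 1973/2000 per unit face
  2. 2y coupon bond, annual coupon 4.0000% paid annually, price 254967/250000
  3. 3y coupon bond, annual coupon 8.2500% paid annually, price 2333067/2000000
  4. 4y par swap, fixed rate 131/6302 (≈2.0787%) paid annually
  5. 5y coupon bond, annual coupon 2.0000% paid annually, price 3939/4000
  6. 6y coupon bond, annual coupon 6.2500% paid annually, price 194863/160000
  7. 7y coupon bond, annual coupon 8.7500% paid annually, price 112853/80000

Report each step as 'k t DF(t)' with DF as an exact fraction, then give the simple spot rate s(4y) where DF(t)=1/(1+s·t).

step 1 [1y] zero: DF = P = 1973/2000 ≈ 0.986500
step 2 [2y] bond c/1=1/25: DF=(254967/250000 − 1/25·(0.986500))/(1+1/25) = 9427/10000 ≈ 0.942700
step 3 [3y] bond c/1=33/400: DF=(2333067/2000000 − 33/400·(0.986500+0.942700))/(1+33/400) = 4653/5000 ≈ 0.930600
step 4 [4y] swap r/1=131/6302: DF=(1 − 131/6302·(0.986500+0.942700+0.930600))/(1+131/6302) = 4607/5000 ≈ 0.921400
step 5 [5y] bond c/1=1/50: DF=(3939/4000 − 1/50·(0.986500+0.942700+0.930600+0.921400))/(1+1/50) = 8913/10000 ≈ 0.891300
step 6 [6y] bond c/1=1/16: DF=(194863/160000 − 1/16·(0.986500+0.942700+0.930600+0.921400+0.891300))/(1+1/16) = 4357/5000 ≈ 0.871400
step 7 [7y] bond c/1=7/80: DF=(112853/80000 − 7/80·(0.986500+0.942700+0.930600+0.921400+0.891300+0.871400))/(1+7/80) = 8511/10000 ≈ 0.851100

1 1 1973/2000
2 2 9427/10000
3 3 4653/5000
4 4 4607/5000
5 5 8913/10000
6 6 4357/5000
7 7 8511/10000
s(4y) = (1/(4607/5000) − 1)/(4) = 393/18428 ≈ 2.1326%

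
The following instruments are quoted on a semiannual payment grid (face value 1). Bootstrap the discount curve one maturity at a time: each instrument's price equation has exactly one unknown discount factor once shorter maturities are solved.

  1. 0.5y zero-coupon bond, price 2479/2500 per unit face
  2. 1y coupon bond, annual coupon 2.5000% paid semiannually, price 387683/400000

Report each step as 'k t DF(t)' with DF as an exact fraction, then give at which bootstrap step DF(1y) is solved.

step 1 [0.5y] zero: DF = P = 2479/2500 ≈ 0.991600
step 2 [1y] bond c/2=1/80: DF=(387683/400000 − 1/80·(0.991600))/(1+1/80) = 189/200 ≈ 0.945000

1 1/2 2479/2500
2 1 189/200
DF(1y) is solved at step 2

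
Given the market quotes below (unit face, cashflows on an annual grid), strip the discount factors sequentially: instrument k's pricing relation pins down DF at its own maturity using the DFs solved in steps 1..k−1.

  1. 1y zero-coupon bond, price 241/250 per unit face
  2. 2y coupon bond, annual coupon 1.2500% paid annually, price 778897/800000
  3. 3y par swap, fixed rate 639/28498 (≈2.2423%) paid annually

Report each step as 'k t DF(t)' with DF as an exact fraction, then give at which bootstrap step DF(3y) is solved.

step 1 [1y] zero: DF = P = 241/250 ≈ 0.964000
step 2 [2y] bond c/1=1/80: DF=(778897/800000 − 1/80·(0.964000))/(1+1/80) = 9497/10000 ≈ 0.949700
step 3 [3y] swap r/1=639/28498: DF=(1 − 639/28498·(0.964000+0.949700))/(1+639/28498) = 9361/10000 ≈ 0.936100

1 1 241/250
2 2 9497/10000
3 3 9361/10000
DF(3y) is solved at step 3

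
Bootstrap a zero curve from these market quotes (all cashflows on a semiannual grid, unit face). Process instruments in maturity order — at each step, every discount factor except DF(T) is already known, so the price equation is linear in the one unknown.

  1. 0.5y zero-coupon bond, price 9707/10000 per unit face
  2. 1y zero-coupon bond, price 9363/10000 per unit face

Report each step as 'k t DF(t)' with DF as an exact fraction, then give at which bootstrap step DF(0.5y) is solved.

1 1/2 9707/10000
2 1 9363/10000
DF(0.5y) is solved at step 1

step 1 [0.5y] zero: DF = P = 9707/10000 ≈ 0.970700
step 2 [1y] zero: DF = P = 9363/10000 ≈ 0.936300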